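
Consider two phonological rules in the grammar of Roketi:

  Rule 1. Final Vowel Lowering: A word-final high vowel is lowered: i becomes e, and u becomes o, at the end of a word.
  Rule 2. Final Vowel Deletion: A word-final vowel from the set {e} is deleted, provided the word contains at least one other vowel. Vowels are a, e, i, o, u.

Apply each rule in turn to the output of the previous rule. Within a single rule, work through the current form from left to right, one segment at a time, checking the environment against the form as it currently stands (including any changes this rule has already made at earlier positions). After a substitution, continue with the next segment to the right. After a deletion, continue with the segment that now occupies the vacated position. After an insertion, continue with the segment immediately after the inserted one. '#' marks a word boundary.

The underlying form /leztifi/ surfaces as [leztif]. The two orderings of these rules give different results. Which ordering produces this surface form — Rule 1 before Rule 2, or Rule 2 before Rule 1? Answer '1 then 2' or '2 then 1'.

Order 1 then 2:
  1 Final Vowel Lowering: [leztifi] → [leztife]
  2 Final Vowel Deletion: [leztife] → [leztif]
  result: [leztif]
Order 2 then 1:
  2 Final Vowel Deletion: no change — [leztifi]
  1 Final Vowel Lowering: [leztifi] → [leztife]
  result: [leztife]

1 then 2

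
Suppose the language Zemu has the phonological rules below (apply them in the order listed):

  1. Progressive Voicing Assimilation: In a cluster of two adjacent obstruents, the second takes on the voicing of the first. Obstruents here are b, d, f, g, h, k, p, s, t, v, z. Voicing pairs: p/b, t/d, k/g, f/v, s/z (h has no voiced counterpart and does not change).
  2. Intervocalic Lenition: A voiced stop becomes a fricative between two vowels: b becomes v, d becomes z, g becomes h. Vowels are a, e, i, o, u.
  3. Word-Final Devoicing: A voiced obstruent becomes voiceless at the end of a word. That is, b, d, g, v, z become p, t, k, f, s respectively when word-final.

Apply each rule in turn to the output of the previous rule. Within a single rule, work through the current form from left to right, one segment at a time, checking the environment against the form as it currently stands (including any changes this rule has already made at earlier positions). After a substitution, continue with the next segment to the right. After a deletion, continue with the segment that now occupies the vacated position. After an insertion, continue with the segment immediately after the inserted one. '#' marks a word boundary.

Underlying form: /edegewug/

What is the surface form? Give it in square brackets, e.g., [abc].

1 Progressive Voicing Assimilation: no change — [edegewug]
2 Intervocalic Lenition: [edegewug] → [ezehewug]
3 Word-Final Devoicing: [ezehewug] → [ezehewuk]

[ezehewuk]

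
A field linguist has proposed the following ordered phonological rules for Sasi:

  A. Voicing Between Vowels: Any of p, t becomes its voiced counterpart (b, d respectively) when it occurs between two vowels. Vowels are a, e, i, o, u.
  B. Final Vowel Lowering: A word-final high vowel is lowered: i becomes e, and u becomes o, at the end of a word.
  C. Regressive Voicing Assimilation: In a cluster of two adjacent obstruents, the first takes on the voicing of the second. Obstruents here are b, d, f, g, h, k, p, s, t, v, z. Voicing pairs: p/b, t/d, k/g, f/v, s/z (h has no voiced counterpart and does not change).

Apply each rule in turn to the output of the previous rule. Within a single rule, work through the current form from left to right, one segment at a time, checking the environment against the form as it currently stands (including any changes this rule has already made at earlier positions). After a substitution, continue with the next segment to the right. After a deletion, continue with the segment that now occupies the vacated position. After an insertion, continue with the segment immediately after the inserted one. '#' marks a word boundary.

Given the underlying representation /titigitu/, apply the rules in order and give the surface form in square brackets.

A Voicing Between Vowels: [titigitu] → [tidigidu]
B Final Vowel Lowering: [tidigidu] → [tidigido]
C Regressive Voicing Assimilation: no change — [tidigido]

[tidigido]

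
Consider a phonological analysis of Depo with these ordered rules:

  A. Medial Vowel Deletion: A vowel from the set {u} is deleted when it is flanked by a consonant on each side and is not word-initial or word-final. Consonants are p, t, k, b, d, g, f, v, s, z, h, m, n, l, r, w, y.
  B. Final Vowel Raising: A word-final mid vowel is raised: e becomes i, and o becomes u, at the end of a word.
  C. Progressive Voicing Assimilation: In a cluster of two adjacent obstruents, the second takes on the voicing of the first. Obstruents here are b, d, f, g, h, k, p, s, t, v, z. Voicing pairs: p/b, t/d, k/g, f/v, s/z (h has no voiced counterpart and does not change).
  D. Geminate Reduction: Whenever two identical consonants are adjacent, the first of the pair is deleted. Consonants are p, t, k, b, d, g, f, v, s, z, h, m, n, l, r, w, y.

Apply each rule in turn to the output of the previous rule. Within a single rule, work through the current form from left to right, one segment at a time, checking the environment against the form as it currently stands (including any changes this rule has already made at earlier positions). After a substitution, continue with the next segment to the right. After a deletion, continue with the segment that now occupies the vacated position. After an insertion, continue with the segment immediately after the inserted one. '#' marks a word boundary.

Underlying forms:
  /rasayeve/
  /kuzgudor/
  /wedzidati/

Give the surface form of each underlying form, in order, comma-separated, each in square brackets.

/rasayeve/:
  A Medial Vowel Deletion: no change — [rasayeve]
  B Final Vowel Raising: [rasayeve] → [rasayevi]
  C Progressive Voicing Assimilation: no change — [rasayevi]
  D Geminate Reduction: no change — [rasayevi]
/kuzgudor/:
  A Medial Vowel Deletion: [kuzgudor] → [kzgdor]
  B Final Vowel Raising: no change — [kzgdor]
  C Progressive Voicing Assimilation: [kzgdor] → [ksktor]
  D Geminate Reduction: no change — [ksktor]
/wedzidati/:
  A Medial Vowel Deletion: no change — [wedzidati]
  B Final Vowel Raising: no change — [wedzidati]
  C Progressive Voicing Assimilation: no change — [wedzidati]
  D Geminate Reduction: no change — [wedzidati]

[rasayevi], [ksktor], [wedzidati]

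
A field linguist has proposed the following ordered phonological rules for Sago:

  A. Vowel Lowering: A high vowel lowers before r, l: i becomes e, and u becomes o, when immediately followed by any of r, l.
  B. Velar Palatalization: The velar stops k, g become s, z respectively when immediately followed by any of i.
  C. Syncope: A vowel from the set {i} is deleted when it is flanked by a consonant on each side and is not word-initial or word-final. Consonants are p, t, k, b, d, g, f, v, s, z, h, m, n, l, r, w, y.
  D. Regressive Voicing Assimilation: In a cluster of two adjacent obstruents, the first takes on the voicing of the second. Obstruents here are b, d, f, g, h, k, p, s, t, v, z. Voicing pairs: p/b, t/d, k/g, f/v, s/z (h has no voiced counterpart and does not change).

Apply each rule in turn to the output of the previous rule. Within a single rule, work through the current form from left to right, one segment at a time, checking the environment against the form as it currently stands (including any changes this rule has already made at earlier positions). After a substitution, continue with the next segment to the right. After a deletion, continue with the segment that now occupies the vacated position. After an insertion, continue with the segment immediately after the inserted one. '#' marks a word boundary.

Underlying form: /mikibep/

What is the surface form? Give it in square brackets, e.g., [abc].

A Vowel Lowering: no change — [mikibep]
B Velar Palatalization: [mikibep] → [misibep]
C Syncope: [misibep] → [msbep]
D Regressive Voicing Assimilation: [msbep] → [mzbep]

[mzbep]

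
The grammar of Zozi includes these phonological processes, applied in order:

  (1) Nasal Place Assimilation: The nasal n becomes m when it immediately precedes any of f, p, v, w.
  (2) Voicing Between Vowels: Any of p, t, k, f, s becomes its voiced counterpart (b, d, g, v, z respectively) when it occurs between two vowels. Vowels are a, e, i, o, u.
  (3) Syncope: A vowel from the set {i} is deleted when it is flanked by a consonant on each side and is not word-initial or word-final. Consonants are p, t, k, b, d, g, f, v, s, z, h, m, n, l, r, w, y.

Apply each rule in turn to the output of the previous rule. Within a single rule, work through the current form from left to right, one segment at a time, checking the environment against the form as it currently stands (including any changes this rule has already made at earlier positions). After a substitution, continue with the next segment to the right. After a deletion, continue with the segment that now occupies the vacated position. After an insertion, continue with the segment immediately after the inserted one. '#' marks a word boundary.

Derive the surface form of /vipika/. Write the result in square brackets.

(1) Nasal Place Assimilation: no change — [vipika]
(2) Voicing Between Vowels: [vipika] → [vibiga]
(3) Syncope: [vibiga] → [vbga]

[vbga]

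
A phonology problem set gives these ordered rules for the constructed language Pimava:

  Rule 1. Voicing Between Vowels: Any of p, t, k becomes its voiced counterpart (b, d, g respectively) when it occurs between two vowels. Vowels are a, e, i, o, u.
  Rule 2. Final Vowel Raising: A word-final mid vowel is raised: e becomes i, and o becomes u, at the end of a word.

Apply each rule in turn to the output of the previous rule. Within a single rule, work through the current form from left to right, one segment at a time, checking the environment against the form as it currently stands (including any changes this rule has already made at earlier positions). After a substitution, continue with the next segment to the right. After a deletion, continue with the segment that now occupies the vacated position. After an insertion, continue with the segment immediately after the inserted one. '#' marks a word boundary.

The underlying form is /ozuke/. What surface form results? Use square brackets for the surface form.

Rule 1 Voicing Between Vowels: [ozuke] → [ozuge]
Rule 2 Final Vowel Raising: [ozuge] → [ozugi]

[ozugi]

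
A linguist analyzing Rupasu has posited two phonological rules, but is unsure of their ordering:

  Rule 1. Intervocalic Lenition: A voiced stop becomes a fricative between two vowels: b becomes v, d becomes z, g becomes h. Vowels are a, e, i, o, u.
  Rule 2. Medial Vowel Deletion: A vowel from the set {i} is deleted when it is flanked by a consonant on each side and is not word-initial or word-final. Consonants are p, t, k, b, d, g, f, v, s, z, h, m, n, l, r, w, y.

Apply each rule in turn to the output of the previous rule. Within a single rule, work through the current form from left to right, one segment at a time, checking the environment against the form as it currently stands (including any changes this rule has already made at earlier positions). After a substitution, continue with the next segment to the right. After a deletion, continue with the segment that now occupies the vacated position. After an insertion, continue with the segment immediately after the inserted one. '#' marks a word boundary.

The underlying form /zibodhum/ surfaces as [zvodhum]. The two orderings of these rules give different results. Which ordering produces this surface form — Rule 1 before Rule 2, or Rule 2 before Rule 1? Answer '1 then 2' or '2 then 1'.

1 then 2

Order 1 then 2:
  1 Intervocalic Lenition: [zibodhum] → [zivodhum]
  2 Medial Vowel Deletion: [zivodhum] → [zvodhum]
  result: [zvodhum]
Order 2 then 1:
  2 Medial Vowel Deletion: [zibodhum] → [zbodhum]
  1 Intervocalic Lenition: no change — [zbodhum]
  result: [zbodhum]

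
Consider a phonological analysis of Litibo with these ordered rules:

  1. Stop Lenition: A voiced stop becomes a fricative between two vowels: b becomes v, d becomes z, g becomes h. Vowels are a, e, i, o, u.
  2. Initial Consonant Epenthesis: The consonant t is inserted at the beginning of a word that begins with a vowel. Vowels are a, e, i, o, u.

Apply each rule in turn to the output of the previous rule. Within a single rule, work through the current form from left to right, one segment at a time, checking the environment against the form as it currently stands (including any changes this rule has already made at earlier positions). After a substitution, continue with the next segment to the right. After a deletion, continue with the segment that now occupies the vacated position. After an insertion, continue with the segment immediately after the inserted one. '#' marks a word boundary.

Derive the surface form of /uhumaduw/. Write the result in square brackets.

[tuhumazuw]

1 Stop Lenition: [uhumaduw] → [uhumazuw]
2 Initial Consonant Epenthesis: [uhumazuw] → [tuhumazuw]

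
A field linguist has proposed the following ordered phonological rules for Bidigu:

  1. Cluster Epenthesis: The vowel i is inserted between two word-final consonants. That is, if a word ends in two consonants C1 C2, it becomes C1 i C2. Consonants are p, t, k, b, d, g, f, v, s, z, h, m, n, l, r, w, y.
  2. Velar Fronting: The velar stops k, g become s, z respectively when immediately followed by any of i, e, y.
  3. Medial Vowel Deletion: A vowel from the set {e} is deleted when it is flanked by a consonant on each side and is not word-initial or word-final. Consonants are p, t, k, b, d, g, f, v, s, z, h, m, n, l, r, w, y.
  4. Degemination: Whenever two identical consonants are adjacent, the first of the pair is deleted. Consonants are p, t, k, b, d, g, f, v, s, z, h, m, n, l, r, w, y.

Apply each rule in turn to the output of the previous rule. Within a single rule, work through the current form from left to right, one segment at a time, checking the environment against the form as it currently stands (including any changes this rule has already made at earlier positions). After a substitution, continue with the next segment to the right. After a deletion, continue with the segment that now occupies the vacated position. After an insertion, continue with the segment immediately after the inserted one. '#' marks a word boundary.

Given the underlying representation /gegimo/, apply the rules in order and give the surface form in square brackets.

[zimo]

1 Cluster Epenthesis: no change — [gegimo]
2 Velar Fronting: [gegimo] → [zezimo]
3 Medial Vowel Deletion: [zezimo] → [zzimo]
4 Degemination: [zzimo] → [zimo]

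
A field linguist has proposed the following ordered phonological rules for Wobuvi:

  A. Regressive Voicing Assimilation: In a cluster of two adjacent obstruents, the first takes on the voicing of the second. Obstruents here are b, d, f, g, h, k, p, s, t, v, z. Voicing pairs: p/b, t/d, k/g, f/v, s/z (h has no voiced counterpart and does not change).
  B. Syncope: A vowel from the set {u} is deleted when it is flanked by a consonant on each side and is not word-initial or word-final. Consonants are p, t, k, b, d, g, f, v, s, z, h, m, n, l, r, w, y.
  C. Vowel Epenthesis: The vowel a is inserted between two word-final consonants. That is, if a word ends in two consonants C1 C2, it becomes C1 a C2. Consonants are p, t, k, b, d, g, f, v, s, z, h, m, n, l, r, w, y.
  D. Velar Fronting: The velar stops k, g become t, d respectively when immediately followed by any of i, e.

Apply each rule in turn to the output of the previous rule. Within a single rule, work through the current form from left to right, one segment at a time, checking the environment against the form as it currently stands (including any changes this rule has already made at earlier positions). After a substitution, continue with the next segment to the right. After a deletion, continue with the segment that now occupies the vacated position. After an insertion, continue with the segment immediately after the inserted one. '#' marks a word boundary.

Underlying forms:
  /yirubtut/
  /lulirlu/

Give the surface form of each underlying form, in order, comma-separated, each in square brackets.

/yirubtut/:
  A Regressive Voicing Assimilation: [yirubtut] → [yiruptut]
  B Syncope: [yiruptut] → [yirptt]
  C Vowel Epenthesis: [yirptt] → [yirptat]
  D Velar Fronting: no change — [yirptat]
/lulirlu/:
  A Regressive Voicing Assimilation: no change — [lulirlu]
  B Syncope: [lulirlu] → [llirlu]
  C Vowel Epenthesis: no change — [llirlu]
  D Velar Fronting: no change — [llirlu]

[yirptat], [llirlu]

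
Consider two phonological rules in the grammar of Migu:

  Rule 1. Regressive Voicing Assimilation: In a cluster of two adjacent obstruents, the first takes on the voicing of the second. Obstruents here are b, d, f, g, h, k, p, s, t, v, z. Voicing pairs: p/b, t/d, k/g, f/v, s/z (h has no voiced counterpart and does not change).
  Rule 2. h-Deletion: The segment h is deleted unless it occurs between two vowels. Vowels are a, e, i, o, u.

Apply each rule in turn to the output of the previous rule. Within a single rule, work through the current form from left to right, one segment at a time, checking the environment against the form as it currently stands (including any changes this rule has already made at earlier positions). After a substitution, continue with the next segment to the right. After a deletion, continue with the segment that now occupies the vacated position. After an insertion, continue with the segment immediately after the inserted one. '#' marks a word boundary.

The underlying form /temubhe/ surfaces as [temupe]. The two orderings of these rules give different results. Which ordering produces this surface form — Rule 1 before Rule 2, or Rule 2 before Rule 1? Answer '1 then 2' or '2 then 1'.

1 then 2

Order 1 then 2:
  1 Regressive Voicing Assimilation: [temubhe] → [temuphe]
  2 h-Deletion: [temuphe] → [temupe]
  result: [temupe]
Order 2 then 1:
  2 h-Deletion: [temubhe] → [temube]
  1 Regressive Voicing Assimilation: no change — [temube]
  result: [temube]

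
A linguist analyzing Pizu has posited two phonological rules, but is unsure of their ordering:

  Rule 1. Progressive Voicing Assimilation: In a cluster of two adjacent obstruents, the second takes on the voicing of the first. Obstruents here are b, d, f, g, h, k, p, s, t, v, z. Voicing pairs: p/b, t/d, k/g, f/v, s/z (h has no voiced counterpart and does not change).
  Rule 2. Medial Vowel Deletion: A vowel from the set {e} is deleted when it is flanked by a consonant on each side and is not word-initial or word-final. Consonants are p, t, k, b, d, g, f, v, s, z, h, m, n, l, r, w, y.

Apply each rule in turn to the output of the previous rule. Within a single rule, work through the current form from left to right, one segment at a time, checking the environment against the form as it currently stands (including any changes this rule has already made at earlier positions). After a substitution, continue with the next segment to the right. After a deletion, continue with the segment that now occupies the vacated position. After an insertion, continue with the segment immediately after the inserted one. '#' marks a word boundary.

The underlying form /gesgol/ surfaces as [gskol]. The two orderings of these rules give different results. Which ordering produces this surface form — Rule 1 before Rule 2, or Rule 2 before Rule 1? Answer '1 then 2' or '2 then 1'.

1 then 2

Order 1 then 2:
  1 Progressive Voicing Assimilation: [gesgol] → [geskol]
  2 Medial Vowel Deletion: [geskol] → [gskol]
  result: [gskol]
Order 2 then 1:
  2 Medial Vowel Deletion: [gesgol] → [gsgol]
  1 Progressive Voicing Assimilation: [gsgol] → [gzgol]
  result: [gzgol]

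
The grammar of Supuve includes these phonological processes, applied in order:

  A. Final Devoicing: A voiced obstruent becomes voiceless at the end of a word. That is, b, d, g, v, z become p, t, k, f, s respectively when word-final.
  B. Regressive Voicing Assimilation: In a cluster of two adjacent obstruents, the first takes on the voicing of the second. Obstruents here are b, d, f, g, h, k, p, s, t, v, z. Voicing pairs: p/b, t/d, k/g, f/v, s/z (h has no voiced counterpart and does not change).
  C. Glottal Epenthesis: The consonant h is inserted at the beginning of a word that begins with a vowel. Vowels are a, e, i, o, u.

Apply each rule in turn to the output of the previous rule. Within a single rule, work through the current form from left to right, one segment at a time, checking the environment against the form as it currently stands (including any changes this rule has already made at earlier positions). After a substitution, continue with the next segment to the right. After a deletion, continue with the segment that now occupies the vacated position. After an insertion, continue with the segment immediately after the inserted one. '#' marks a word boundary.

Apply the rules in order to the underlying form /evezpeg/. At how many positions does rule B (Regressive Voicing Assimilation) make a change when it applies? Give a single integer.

A Final Devoicing: [evezpeg] → [evezpek]
B Regressive Voicing Assimilation: [evezpek] → [evespek]
C Glottal Epenthesis: [evespek] → [hevespek]
Rule B changed 1 position(s).

1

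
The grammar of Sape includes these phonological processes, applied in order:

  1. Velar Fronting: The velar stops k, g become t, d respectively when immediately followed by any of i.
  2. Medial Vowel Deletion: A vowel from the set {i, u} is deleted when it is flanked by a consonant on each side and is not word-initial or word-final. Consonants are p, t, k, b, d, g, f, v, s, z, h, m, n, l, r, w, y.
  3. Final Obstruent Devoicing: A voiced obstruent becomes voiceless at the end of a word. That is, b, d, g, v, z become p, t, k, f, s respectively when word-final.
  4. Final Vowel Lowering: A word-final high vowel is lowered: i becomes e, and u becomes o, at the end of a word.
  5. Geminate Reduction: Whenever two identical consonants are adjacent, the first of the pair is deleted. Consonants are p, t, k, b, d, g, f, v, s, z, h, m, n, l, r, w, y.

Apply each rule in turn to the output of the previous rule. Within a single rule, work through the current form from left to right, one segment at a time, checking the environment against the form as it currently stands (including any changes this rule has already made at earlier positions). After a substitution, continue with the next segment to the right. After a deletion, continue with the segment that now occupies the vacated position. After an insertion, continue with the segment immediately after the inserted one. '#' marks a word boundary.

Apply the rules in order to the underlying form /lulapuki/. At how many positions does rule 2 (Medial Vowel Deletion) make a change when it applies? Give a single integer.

2

1 Velar Fronting: [lulapuki] → [lulaputi]
2 Medial Vowel Deletion: [lulaputi] → [llapti]
3 Final Obstruent Devoicing: no change — [llapti]
4 Final Vowel Lowering: [llapti] → [llapte]
5 Geminate Reduction: [llapte] → [lapte]
Rule 2 changed 2 position(s).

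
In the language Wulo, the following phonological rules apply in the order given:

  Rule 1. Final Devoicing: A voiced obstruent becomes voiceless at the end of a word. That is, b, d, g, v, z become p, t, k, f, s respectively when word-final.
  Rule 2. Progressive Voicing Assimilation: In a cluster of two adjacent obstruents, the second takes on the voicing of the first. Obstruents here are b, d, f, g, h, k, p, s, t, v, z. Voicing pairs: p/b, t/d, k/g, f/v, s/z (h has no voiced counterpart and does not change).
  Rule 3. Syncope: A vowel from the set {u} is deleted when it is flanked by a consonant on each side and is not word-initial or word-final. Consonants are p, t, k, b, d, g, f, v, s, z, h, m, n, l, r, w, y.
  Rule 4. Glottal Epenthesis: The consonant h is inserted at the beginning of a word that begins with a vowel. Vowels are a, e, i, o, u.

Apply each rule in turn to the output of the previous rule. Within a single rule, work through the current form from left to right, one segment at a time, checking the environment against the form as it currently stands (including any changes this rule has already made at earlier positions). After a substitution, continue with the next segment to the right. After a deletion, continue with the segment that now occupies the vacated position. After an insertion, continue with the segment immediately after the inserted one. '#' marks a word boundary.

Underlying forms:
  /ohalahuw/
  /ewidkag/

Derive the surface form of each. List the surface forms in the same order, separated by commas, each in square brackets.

/ohalahuw/:
  Rule 1 Final Devoicing: no change — [ohalahuw]
  Rule 2 Progressive Voicing Assimilation: no change — [ohalahuw]
  Rule 3 Syncope: [ohalahuw] → [ohalahw]
  Rule 4 Glottal Epenthesis: [ohalahw] → [hohalahw]
/ewidkag/:
  Rule 1 Final Devoicing: [ewidkag] → [ewidkak]
  Rule 2 Progressive Voicing Assimilation: [ewidkak] → [ewidgak]
  Rule 3 Syncope: no change — [ewidgak]
  Rule 4 Glottal Epenthesis: [ewidgak] → [hewidgak]

[hohalahw], [hewidgak]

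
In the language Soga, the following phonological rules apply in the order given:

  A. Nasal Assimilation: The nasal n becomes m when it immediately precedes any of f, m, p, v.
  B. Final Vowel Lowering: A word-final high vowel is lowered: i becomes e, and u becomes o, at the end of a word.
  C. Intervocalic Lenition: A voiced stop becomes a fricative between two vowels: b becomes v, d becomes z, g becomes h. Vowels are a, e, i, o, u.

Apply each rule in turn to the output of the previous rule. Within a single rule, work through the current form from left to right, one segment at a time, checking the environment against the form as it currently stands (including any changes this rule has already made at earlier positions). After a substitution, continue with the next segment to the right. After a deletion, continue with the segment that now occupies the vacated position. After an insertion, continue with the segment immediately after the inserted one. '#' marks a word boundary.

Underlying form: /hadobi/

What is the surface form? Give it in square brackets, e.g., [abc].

[hazove]

A Nasal Assimilation: no change — [hadobi]
B Final Vowel Lowering: [hadobi] → [hadobe]
C Intervocalic Lenition: [hadobe] → [hazove]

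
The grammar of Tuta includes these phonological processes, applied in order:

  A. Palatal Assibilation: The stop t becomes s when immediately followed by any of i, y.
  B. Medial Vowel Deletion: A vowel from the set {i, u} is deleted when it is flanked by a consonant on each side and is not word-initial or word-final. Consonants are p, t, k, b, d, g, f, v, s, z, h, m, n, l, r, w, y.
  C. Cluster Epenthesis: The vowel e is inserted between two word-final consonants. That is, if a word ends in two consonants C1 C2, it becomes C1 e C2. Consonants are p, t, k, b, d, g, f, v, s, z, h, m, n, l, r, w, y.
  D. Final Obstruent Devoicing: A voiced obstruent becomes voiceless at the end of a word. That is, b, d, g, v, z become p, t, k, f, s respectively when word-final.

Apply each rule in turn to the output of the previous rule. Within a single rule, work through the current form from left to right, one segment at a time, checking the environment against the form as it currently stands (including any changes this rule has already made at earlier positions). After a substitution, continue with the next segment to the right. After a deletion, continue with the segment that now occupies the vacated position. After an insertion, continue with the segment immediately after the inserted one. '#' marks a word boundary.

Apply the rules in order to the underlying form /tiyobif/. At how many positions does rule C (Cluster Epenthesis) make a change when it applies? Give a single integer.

1

A Palatal Assibilation: [tiyobif] → [siyobif]
B Medial Vowel Deletion: [siyobif] → [syobf]
C Cluster Epenthesis: [syobf] → [syobef]
D Final Obstruent Devoicing: no change — [syobef]
Rule C changed 1 position(s).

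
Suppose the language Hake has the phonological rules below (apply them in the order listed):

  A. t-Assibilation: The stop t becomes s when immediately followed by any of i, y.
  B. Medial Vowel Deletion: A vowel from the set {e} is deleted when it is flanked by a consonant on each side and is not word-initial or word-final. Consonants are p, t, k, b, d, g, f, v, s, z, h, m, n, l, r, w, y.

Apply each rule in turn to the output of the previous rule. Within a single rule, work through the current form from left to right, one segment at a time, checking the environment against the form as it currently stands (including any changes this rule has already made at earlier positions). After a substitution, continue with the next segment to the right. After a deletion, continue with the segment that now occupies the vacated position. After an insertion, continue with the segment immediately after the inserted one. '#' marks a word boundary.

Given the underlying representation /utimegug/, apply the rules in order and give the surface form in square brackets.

[usimgug]

A t-Assibilation: [utimegug] → [usimegug]
B Medial Vowel Deletion: [usimegug] → [usimgug]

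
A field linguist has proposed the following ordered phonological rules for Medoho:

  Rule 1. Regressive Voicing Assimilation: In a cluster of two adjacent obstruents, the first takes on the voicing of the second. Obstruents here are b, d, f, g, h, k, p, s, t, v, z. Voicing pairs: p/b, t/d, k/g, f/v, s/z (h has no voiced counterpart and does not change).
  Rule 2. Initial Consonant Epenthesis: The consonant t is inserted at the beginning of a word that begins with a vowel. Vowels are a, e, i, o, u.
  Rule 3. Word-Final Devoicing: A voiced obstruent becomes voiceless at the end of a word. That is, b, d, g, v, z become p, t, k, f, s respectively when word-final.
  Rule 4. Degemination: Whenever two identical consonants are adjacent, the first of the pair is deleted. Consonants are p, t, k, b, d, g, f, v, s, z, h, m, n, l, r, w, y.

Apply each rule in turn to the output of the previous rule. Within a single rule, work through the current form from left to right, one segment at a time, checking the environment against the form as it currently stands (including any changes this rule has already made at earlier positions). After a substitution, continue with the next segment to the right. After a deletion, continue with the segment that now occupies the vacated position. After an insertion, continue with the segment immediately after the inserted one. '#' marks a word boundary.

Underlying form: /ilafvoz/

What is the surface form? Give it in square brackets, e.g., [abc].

Rule 1 Regressive Voicing Assimilation: [ilafvoz] → [ilavvoz]
Rule 2 Initial Consonant Epenthesis: [ilavvoz] → [tilavvoz]
Rule 3 Word-Final Devoicing: [tilavvoz] → [tilavvos]
Rule 4 Degemination: [tilavvos] → [tilavos]

[tilavos]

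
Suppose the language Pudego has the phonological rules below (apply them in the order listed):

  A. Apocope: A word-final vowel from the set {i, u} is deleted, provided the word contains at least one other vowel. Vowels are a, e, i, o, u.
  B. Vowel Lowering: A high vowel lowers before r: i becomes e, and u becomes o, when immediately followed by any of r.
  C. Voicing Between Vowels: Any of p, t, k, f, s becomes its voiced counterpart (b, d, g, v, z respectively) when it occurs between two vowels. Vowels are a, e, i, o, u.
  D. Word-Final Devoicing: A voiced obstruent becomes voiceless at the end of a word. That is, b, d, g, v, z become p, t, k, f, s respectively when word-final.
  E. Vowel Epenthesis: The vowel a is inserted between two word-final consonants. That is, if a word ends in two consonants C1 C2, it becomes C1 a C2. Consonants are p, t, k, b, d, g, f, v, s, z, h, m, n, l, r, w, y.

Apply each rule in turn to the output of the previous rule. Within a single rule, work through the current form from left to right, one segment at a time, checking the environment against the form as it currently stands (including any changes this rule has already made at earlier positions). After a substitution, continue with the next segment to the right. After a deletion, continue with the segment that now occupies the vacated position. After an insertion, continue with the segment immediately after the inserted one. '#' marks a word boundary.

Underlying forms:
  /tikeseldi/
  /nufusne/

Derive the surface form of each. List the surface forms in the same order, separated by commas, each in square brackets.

[tigezelat], [nuvusne]

/tikeseldi/:
  A Apocope: [tikeseldi] → [tikeseld]
  B Vowel Lowering: no change — [tikeseld]
  C Voicing Between Vowels: [tikeseld] → [tigezeld]
  D Word-Final Devoicing: [tigezeld] → [tigezelt]
  E Vowel Epenthesis: [tigezelt] → [tigezelat]
/nufusne/:
  A Apocope: no change — [nufusne]
  B Vowel Lowering: no change — [nufusne]
  C Voicing Between Vowels: [nufusne] → [nuvusne]
  D Word-Final Devoicing: no change — [nuvusne]
  E Vowel Epenthesis: no change — [nuvusne]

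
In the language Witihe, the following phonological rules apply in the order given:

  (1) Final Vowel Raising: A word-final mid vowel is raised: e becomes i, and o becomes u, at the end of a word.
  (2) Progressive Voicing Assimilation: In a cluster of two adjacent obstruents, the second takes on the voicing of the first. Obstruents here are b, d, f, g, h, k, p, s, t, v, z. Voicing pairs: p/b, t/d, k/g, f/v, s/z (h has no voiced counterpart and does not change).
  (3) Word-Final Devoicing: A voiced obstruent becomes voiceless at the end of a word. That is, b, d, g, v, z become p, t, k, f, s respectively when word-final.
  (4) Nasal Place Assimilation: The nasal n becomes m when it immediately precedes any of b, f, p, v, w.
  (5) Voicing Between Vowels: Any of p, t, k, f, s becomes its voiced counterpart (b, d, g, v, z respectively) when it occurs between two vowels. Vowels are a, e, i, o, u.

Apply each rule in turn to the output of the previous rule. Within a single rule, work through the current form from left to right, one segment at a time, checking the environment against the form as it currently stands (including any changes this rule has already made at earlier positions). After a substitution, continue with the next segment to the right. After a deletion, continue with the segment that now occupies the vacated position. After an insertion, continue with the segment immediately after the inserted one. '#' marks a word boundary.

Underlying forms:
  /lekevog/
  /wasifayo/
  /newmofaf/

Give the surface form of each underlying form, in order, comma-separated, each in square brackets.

[legevok], [wazivayu], [newmovaf]

/lekevog/:
  (1) Final Vowel Raising: no change — [lekevog]
  (2) Progressive Voicing Assimilation: no change — [lekevog]
  (3) Word-Final Devoicing: [lekevog] → [lekevok]
  (4) Nasal Place Assimilation: no change — [lekevok]
  (5) Voicing Between Vowels: [lekevok] → [legevok]
/wasifayo/:
  (1) Final Vowel Raising: [wasifayo] → [wasifayu]
  (2) Progressive Voicing Assimilation: no change — [wasifayu]
  (3) Word-Final Devoicing: no change — [wasifayu]
  (4) Nasal Place Assimilation: no change — [wasifayu]
  (5) Voicing Between Vowels: [wasifayu] → [wazivayu]
/newmofaf/:
  (1) Final Vowel Raising: no change — [newmofaf]
  (2) Progressive Voicing Assimilation: no change — [newmofaf]
  (3) Word-Final Devoicing: no change — [newmofaf]
  (4) Nasal Place Assimilation: no change — [newmofaf]
  (5) Voicing Between Vowels: [newmofaf] → [newmovaf]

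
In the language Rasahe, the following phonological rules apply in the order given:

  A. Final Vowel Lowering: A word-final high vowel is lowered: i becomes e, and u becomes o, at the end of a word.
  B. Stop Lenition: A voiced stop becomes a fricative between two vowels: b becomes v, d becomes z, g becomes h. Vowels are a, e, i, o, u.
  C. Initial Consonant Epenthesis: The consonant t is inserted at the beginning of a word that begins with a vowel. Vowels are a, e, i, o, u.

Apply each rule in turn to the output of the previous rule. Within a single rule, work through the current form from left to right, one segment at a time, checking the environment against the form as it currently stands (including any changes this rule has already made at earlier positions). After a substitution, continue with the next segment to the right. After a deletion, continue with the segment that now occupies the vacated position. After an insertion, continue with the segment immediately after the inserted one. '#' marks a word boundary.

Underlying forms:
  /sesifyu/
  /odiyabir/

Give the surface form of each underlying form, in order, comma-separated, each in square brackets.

[sesifyo], [toziyavir]

/sesifyu/:
  A Final Vowel Lowering: [sesifyu] → [sesifyo]
  B Stop Lenition: no change — [sesifyo]
  C Initial Consonant Epenthesis: no change — [sesifyo]
/odiyabir/:
  A Final Vowel Lowering: no change — [odiyabir]
  B Stop Lenition: [odiyabir] → [oziyavir]
  C Initial Consonant Epenthesis: [oziyavir] → [toziyavir]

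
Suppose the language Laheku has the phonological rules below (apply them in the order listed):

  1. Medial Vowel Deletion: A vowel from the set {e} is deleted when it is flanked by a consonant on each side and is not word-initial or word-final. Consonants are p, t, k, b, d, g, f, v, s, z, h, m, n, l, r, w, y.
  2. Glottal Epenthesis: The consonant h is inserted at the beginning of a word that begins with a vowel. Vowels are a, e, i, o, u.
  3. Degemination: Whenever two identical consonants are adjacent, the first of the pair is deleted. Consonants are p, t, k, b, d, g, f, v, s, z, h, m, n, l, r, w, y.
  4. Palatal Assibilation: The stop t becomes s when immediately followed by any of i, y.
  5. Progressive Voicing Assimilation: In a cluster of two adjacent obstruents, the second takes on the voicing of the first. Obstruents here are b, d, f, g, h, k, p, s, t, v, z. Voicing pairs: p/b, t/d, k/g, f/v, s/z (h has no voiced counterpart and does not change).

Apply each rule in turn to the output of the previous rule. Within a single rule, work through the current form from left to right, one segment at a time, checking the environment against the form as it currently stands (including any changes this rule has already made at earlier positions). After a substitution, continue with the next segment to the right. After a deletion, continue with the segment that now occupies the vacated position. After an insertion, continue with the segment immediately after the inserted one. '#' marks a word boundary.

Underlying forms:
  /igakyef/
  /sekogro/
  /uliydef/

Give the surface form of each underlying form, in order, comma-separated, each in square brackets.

[higakyf], [skogro], [huliydv]

/igakyef/:
  1 Medial Vowel Deletion: [igakyef] → [igakyf]
  2 Glottal Epenthesis: [igakyf] → [higakyf]
  3 Degemination: no change — [higakyf]
  4 Palatal Assibilation: no change — [higakyf]
  5 Progressive Voicing Assimilation: no change — [higakyf]
/sekogro/:
  1 Medial Vowel Deletion: [sekogro] → [skogro]
  2 Glottal Epenthesis: no change — [skogro]
  3 Degemination: no change — [skogro]
  4 Palatal Assibilation: no change — [skogro]
  5 Progressive Voicing Assimilation: no change — [skogro]
/uliydef/:
  1 Medial Vowel Deletion: [uliydef] → [uliydf]
  2 Glottal Epenthesis: [uliydf] → [huliydf]
  3 Degemination: no change — [huliydf]
  4 Palatal Assibilation: no change — [huliydf]
  5 Progressive Voicing Assimilation: [huliydf] → [huliydv]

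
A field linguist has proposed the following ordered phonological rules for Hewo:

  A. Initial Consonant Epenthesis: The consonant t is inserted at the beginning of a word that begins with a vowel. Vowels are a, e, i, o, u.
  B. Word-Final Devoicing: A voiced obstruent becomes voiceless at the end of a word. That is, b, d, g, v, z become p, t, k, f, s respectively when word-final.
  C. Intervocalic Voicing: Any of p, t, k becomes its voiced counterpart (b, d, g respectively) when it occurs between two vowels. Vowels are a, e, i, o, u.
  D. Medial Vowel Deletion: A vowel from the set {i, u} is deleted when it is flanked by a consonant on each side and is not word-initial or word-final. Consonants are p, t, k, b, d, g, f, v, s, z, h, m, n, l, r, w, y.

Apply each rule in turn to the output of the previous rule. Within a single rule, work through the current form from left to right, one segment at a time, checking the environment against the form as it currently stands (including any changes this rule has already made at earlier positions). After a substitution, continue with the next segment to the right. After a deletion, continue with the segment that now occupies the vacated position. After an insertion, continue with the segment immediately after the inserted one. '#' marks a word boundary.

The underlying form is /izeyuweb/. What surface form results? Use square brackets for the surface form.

A Initial Consonant Epenthesis: [izeyuweb] → [tizeyuweb]
B Word-Final Devoicing: [tizeyuweb] → [tizeyuwep]
C Intervocalic Voicing: no change — [tizeyuwep]
D Medial Vowel Deletion: [tizeyuwep] → [tzeywep]

[tzeywep]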